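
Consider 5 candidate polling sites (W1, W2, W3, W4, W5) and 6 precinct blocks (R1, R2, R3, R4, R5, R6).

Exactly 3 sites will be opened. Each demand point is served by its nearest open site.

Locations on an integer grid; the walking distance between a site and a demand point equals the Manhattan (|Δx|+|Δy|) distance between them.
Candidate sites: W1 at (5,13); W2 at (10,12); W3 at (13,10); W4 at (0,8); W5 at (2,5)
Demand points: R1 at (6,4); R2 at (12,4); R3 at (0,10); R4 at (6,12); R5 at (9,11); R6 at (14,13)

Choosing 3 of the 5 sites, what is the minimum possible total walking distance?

Open {W2, W4, W5}.
  R1→W5 5, R2→W2 10, R3→W4 2, R4→W2 4, R5→W2 2, R6→W2 5  ⇒ total 28.
Compare {W2, W3, W4}: total 29.
Compare {W2, W3, W5}: total 29.
No size-3 selection does better; minimum is 28.

28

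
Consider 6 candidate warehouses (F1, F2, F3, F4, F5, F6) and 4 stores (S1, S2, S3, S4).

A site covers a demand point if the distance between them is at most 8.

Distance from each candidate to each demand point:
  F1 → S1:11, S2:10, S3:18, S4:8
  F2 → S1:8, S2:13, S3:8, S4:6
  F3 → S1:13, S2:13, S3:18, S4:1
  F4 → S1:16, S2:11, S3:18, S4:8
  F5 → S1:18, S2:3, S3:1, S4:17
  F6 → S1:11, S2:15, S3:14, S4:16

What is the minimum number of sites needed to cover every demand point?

Coverage sets (demand points within 8 of each site):
  F1: {S4}
  F2: {S1, S3, S4}
  F3: {S4}
  F4: {S4}
  F5: {S2, S3}
  F6: {}
No single site covers all 4 demand points.
But {F2, F5} covers everything, so the minimum is 2.

2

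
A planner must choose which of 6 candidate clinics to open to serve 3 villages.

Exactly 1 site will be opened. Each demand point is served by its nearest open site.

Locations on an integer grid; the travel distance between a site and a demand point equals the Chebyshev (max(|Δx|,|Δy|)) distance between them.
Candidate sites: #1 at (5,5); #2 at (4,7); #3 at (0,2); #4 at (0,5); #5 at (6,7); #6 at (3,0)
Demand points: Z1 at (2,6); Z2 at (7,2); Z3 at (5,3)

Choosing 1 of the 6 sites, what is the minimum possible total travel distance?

8

Open {#1}.
  Z1→#1 3, Z2→#1 3, Z3→#1 2  ⇒ total 8.
Compare {#2}: total 11.
Compare {#5}: total 13.
No size-1 selection does better; minimum is 8.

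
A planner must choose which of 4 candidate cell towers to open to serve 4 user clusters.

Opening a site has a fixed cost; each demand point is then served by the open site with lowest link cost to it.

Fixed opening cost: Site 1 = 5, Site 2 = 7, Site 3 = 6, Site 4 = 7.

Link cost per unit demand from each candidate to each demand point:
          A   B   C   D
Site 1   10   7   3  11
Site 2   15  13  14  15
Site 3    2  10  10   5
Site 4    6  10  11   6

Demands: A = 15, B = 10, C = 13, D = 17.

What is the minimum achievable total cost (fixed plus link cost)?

Open {Site 1, Site 3}: assign each demand point to its cheapest open site.
  A→Site 3 15×2=30, B→Site 1 10×7=70, C→Site 1 13×3=39, D→Site 3 17×5=85
  link cost 224, fixed 11 → total 235.
Compare {Site 1, Site 2, Site 3}: link cost 224 + fixed 18 = 242.
Compare {Site 1, Site 3, Site 4}: link cost 224 + fixed 18 = 242.
Compare {Site 1, Site 2, Site 3, Site 4}: link cost 224 + fixed 25 = 249.
All other subsets cost ≥ 242. Minimum total cost: 235.

235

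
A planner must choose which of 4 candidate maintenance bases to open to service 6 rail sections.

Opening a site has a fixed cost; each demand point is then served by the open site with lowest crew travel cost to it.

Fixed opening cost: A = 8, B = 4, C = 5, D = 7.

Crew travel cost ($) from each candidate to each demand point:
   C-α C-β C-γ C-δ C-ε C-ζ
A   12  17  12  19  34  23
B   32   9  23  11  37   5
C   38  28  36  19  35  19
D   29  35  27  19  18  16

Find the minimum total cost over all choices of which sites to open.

86

Open {A, B, D}: assign each demand point to its cheapest open site.
  C-α→A 12, C-β→B 9, C-γ→A 12, C-δ→B 11, C-ε→D 18, C-ζ→B 5
  crew travel cost 67, fixed 19 → total 86.
Compare {A, B, C, D}: crew travel cost 67 + fixed 24 = 91.
Compare {A, B}: crew travel cost 83 + fixed 12 = 95.
Compare {A, B, C}: crew travel cost 83 + fixed 17 = 100.
All other subsets cost ≥ 91. Minimum total cost: 86.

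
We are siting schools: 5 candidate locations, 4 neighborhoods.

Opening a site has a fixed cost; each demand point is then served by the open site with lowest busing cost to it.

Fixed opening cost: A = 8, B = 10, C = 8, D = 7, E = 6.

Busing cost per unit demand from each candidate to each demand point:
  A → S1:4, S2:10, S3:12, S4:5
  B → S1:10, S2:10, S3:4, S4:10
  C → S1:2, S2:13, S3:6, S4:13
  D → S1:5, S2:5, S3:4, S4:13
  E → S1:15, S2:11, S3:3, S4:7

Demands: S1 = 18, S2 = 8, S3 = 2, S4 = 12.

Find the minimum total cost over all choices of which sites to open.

167

Open {A, C, D}: assign each demand point to its cheapest open site.
  S1→C 18×2=36, S2→D 8×5=40, S3→D 2×4=8, S4→A 12×5=60
  busing cost 144, fixed 23 → total 167.
Compare {A, C, D, E}: busing cost 142 + fixed 29 = 171.
Compare {A, B, C, D}: busing cost 144 + fixed 33 = 177.
Compare {A, B, C, D, E}: busing cost 142 + fixed 39 = 181.
All other subsets cost ≥ 171. Minimum total cost: 167.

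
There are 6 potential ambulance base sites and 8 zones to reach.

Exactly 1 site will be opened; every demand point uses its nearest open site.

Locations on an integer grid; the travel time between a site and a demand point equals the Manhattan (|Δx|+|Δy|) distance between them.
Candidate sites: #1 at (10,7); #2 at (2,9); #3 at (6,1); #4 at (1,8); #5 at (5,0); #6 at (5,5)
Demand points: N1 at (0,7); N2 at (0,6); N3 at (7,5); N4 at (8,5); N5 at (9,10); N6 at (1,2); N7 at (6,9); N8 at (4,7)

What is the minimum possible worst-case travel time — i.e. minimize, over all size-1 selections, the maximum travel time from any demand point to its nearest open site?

9

Open {#6}.
  Farthest demand point is N5 at travel time 9 (to #6); all others are ≤ 9.
With {#2} the worst case is 10.
With {#4} the worst case is 10.
No size-1 selection achieves below 9.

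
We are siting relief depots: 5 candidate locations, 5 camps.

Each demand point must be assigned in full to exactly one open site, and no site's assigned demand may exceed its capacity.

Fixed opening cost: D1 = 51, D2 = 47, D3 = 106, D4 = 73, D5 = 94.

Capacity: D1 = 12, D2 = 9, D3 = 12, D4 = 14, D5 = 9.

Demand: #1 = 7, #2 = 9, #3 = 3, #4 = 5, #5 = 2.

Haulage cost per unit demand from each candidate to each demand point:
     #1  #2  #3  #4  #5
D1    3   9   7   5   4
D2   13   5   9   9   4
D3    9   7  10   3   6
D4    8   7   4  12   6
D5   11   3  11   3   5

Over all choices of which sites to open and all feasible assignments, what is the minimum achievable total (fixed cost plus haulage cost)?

257

Open {D1, D4}; cheapest assignment that respects the capacities:
  D1 (cap 12, load 12): #1, #4 — cost 7×3 + 5×5 = 46
  D4 (cap 14, load 14): #2, #3, #5 — cost 9×7 + 3×4 + 2×6 = 87
  Shipping 133, fixed 124 → total 257.
  Any other capacity-feasible assignment to {D1, D4} ships for at least 133.
Compare {D1, D2, D4}: its best feasible assignment gives total 286.
Compare {D1, D2, D5}: its best feasible assignment gives total 300.
Every other set of open sites that can feasibly serve all demand totals ≥ 286 even under its best assignment. Minimum: 257.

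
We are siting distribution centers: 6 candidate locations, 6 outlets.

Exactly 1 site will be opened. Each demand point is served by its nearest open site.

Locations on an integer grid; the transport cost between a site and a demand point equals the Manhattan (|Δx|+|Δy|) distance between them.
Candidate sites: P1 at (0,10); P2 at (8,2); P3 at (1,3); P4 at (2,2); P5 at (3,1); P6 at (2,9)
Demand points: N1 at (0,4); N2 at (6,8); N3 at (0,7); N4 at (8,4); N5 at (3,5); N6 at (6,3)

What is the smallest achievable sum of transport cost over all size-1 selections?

Open {P3}.
  N1→P3 2, N2→P3 10, N3→P3 5, N4→P3 8, N5→P3 4, N6→P3 5  ⇒ total 34.
Compare {P4}: total 38.
Compare {P5}: total 42.
No size-1 selection does better; minimum is 34.

34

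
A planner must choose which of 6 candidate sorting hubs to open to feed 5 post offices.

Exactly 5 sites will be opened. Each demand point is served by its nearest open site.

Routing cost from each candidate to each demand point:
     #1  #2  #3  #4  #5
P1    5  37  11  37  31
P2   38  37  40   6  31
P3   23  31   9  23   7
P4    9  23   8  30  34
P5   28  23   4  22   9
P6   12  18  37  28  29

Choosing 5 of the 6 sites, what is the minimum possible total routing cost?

40

Open {P1, P2, P3, P5, P6}.
  #1→P1 5, #2→P6 18, #3→P5 4, #4→P2 6, #5→P3 7  ⇒ total 40.
Compare {P1, P2, P4, P5, P6}: total 42.
Compare {P1, P2, P3, P4, P6}: total 44.
No size-5 selection does better; minimum is 40.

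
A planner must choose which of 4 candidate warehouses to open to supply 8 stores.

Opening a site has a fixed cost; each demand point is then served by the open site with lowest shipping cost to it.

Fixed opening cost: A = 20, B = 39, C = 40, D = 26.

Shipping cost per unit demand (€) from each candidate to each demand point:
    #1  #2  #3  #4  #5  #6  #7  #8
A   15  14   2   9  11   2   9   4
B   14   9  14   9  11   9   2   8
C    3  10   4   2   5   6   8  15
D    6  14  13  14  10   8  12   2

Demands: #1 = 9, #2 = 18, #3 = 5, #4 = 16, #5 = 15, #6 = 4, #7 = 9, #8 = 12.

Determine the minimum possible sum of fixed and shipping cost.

Open {A, B, C}: assign each demand point to its cheapest open site.
  #1→C 9×3=27, #2→B 18×9=162, #3→A 5×2=10, #4→C 16×2=32, #5→C 15×5=75, #6→A 4×2=8, #7→B 9×2=18, #8→A 12×4=48
  shipping cost 380, fixed 99 → total 479.
Compare {A, B, C, D}: shipping cost 356 + fixed 125 = 481.
Compare {B, C, D}: shipping cost 382 + fixed 105 = 487.
Compare {A, C}: shipping cost 452 + fixed 60 = 512.
All other subsets cost ≥ 481. Minimum total cost: 479.

479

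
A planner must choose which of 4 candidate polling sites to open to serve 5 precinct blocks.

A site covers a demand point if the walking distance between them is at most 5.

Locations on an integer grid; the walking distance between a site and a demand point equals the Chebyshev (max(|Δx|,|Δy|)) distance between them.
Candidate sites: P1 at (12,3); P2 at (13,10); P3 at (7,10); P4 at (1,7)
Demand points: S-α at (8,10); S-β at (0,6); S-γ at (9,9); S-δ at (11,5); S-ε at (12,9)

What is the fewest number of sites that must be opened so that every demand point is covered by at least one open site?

Coverage sets (demand points within 5 of each site):
  P1: {S-δ}
  P2: {S-α, S-γ, S-δ, S-ε}
  P3: {S-α, S-γ, S-δ, S-ε}
  P4: {S-β}
No single site covers all 5 demand points.
But {P2, P4} covers everything, so the minimum is 2.

2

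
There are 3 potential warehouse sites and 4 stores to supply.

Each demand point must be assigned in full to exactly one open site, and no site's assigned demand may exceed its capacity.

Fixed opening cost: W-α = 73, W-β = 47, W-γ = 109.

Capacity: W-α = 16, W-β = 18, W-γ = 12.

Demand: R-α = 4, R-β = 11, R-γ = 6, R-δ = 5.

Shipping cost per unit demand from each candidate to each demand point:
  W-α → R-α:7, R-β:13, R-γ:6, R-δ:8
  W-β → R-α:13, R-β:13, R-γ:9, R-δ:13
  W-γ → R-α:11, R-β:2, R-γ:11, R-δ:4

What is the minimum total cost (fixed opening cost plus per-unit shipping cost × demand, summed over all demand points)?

308

Open {W-α, W-γ}; cheapest assignment that respects the capacities:
  W-α (cap 16, load 15): R-α, R-γ, R-δ — cost 4×7 + 6×6 + 5×8 = 104
  W-γ (cap 12, load 11): R-β — cost 11×2 = 22
  Shipping 126, fixed 182 → total 308.
  Any other capacity-feasible assignment to {W-α, W-γ} ships for at least 126.
Compare {W-β, W-γ}: its best feasible assignment gives total 349.
Compare {W-α, W-β, W-γ}: its best feasible assignment gives total 355.
Every other set of open sites that can feasibly serve all demand totals ≥ 349 even under its best assignment. Minimum: 308.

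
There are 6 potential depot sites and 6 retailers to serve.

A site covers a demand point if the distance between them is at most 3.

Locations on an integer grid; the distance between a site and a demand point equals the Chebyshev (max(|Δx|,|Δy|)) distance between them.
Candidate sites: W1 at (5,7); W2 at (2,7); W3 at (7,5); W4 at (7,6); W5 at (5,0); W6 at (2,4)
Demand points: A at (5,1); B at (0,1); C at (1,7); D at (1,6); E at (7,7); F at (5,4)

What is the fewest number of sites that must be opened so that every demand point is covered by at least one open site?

2

Coverage sets (demand points within 3 of each site):
  W1: {E, F}
  W2: {C, D, F}
  W3: {E, F}
  W4: {E, F}
  W5: {A}
  W6: {A, B, C, D, F}
No single site covers all 6 demand points.
But {W1, W6} covers everything, so the minimum is 2.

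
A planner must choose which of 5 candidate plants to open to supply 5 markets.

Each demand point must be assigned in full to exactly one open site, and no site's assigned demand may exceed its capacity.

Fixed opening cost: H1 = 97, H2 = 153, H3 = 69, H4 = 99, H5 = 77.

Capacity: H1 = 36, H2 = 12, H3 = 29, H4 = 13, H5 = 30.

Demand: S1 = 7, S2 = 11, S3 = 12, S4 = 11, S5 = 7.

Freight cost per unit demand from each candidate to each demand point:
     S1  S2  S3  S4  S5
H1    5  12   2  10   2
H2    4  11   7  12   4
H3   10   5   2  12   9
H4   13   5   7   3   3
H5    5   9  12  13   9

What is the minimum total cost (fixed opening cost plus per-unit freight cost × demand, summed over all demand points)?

Open {H1, H3}; cheapest assignment that respects the capacities:
  H1 (cap 36, load 25): S1, S4, S5 — cost 7×5 + 11×10 + 7×2 = 159
  H3 (cap 29, load 23): S2, S3 — cost 11×5 + 12×2 = 79
  Shipping 238, fixed 166 → total 404.
  Any other capacity-feasible assignment to {H1, H3} ships for at least 238.
Compare {H1, H3, H4}: its best feasible assignment gives total 426.
Compare {H3, H4, H5}: its best feasible assignment gives total 455.
Every other set of open sites that can feasibly serve all demand totals ≥ 426 even under its best assignment. Minimum: 404.

404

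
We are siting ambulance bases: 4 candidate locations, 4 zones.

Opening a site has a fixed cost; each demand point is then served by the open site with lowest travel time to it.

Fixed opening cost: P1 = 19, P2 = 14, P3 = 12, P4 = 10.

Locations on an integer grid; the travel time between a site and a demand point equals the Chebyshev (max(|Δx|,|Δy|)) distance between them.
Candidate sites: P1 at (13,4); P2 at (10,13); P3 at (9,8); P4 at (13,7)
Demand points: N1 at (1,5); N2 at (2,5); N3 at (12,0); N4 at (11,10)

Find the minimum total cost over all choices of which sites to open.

37

Open {P3}: assign each demand point to its cheapest open site.
  N1→P3 8, N2→P3 7, N3→P3 8, N4→P3 2
  travel time 25, fixed 12 → total 37.
Compare {P4}: travel time 33 + fixed 10 = 43.
Compare {P3, P4}: travel time 24 + fixed 22 = 46.
Compare {P2}: travel time 33 + fixed 14 = 47.
All other subsets cost ≥ 43. Minimum total cost: 37.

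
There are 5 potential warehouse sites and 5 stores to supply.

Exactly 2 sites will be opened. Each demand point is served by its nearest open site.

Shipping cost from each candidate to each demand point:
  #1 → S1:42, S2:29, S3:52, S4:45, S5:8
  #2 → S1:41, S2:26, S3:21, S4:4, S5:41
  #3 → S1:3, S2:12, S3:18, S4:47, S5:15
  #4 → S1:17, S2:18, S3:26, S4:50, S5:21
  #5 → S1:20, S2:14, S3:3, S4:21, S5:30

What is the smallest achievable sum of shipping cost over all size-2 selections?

Open {#2, #3}.
  S1→#3 3, S2→#3 12, S3→#3 18, S4→#2 4, S5→#3 15  ⇒ total 52.
Compare {#3, #5}: total 54.
Compare {#1, #5}: total 66.
No size-2 selection does better; minimum is 52.

52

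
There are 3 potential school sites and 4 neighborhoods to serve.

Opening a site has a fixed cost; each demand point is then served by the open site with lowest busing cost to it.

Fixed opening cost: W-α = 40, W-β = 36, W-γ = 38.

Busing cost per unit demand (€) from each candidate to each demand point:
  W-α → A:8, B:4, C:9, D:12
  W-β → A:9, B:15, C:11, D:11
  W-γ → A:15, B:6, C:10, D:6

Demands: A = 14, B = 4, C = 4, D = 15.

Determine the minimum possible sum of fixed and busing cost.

Open {W-α, W-γ}: assign each demand point to its cheapest open site.
  A→W-α 14×8=112, B→W-α 4×4=16, C→W-α 4×9=36, D→W-γ 15×6=90
  busing cost 254, fixed 78 → total 332.
Compare {W-β, W-γ}: busing cost 280 + fixed 74 = 354.
Compare {W-α, W-β, W-γ}: busing cost 254 + fixed 114 = 368.
Compare {W-α}: busing cost 344 + fixed 40 = 384.
All other subsets cost ≥ 354. Minimum total cost: 332.

332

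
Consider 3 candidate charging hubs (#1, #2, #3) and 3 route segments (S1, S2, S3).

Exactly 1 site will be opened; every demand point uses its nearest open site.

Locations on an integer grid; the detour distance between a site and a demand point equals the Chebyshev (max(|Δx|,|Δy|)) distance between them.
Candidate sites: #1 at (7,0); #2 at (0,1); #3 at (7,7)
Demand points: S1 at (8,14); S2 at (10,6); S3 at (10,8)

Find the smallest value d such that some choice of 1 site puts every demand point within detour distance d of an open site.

Open {#3}.
  Farthest demand point is S1 at detour distance 7 (to #3); all others are ≤ 7.
With {#2} the worst case is 13.
With {#1} the worst case is 14.
No size-1 selection achieves below 7.

7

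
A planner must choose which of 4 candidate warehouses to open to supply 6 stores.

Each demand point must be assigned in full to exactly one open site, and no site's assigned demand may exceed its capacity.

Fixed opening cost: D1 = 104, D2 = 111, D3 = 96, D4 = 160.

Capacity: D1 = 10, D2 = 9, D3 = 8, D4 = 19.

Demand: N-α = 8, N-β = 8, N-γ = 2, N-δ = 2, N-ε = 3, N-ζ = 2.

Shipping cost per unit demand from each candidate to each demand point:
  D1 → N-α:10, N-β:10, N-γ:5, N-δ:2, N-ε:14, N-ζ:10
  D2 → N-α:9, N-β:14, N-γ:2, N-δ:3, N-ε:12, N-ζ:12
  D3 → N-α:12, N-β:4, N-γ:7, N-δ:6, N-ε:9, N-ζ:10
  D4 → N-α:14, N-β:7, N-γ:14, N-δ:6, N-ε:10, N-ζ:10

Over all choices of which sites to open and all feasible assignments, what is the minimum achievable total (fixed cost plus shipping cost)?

Open {D1, D4}; cheapest assignment that respects the capacities:
  D1 (cap 10, load 10): N-α, N-γ — cost 8×10 + 2×5 = 90
  D4 (cap 19, load 15): N-β, N-δ, N-ε, N-ζ — cost 8×7 + 2×6 + 3×10 + 2×10 = 118
  Shipping 208, fixed 264 → total 472.
  Any other capacity-feasible assignment to {D1, D4} ships for at least 208.
Compare {D2, D4}: its best feasible assignment gives total 489.
Compare {D1, D2, D3}: its best feasible assignment gives total 489.
Every other set of open sites that can feasibly serve all demand totals ≥ 489 even under its best assignment. Minimum: 472.

472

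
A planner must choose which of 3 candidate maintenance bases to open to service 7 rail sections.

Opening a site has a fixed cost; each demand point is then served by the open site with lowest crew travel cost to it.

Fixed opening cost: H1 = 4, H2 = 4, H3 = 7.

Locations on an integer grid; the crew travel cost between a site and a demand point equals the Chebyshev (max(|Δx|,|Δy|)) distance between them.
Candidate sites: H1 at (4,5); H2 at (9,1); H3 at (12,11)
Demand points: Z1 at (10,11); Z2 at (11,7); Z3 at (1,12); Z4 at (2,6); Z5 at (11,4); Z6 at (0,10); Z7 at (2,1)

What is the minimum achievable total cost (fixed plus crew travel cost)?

Open {H1, H2}: assign each demand point to its cheapest open site.
  Z1→H1 6, Z2→H2 6, Z3→H1 7, Z4→H1 2, Z5→H2 3, Z6→H1 5, Z7→H1 4
  crew travel cost 33, fixed 8 → total 41.
Compare {H1}: crew travel cost 38 + fixed 4 = 42.
Compare {H1, H3}: crew travel cost 31 + fixed 11 = 42.
Compare {H1, H2, H3}: crew travel cost 27 + fixed 15 = 42.
All other subsets cost ≥ 42. Minimum total cost: 41.

41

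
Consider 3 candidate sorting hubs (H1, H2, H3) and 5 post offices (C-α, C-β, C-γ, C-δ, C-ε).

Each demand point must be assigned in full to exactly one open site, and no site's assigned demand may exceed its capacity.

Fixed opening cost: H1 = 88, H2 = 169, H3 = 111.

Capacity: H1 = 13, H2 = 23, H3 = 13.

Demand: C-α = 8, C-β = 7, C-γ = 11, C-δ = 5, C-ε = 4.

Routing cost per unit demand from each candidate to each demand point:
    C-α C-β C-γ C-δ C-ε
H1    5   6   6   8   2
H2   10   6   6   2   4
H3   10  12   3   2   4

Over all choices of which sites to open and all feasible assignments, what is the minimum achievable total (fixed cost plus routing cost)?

Open {H1, H2}; cheapest assignment that respects the capacities:
  H1 (cap 13, load 12): C-α, C-ε — cost 8×5 + 4×2 = 48
  H2 (cap 23, load 23): C-β, C-γ, C-δ — cost 7×6 + 11×6 + 5×2 = 118
  Shipping 166, fixed 257 → total 423.
  Any other capacity-feasible assignment to {H1, H2} ships for at least 166.
Compare {H2, H3}: its best feasible assignment gives total 494.
Compare {H1, H2, H3}: its best feasible assignment gives total 501.
Every other set of open sites that can feasibly serve all demand totals ≥ 494 even under its best assignment. Minimum: 423.

423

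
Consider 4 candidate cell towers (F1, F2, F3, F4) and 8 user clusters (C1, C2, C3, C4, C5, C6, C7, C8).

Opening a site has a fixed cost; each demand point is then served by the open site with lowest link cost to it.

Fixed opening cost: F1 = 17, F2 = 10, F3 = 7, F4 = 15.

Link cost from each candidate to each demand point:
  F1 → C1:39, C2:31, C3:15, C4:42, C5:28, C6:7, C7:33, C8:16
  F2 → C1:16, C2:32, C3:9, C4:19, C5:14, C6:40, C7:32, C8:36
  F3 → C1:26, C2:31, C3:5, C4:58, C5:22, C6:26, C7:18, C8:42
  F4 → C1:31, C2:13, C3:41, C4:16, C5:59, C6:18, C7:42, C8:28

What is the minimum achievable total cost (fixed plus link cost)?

154

Open {F1, F2, F3, F4}: assign each demand point to its cheapest open site.
  C1→F2 16, C2→F4 13, C3→F3 5, C4→F4 16, C5→F2 14, C6→F1 7, C7→F3 18, C8→F1 16
  link cost 105, fixed 49 → total 154.
Compare {F1, F2, F3}: link cost 126 + fixed 34 = 160.
Compare {F2, F3, F4}: link cost 128 + fixed 32 = 160.
Compare {F1, F3, F4}: link cost 123 + fixed 39 = 162.
All other subsets cost ≥ 160. Minimum total cost: 154.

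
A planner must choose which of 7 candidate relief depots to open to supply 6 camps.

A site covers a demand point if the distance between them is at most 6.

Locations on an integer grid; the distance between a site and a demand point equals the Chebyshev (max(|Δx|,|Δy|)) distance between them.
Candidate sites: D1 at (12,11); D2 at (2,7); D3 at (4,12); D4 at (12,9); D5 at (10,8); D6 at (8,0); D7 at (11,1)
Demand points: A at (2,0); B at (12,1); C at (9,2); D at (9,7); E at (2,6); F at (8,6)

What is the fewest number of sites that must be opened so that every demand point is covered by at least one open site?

Coverage sets (demand points within 6 of each site):
  D1: {D, F}
  D2: {E, F}
  D3: {D, E, F}
  D4: {D, F}
  D5: {C, D, F}
  D6: {A, B, C, E, F}
  D7: {B, C, D, F}
No single site covers all 6 demand points.
But {D1, D6} covers everything, so the minimum is 2.

2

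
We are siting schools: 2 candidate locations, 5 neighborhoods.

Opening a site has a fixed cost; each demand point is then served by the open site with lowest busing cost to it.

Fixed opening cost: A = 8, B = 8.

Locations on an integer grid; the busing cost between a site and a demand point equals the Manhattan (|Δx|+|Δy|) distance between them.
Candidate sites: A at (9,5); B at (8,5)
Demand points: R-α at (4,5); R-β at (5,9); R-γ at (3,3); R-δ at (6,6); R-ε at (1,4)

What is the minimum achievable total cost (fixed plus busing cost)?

Open {B}: assign each demand point to its cheapest open site.
  R-α→B 4, R-β→B 7, R-γ→B 7, R-δ→B 3, R-ε→B 8
  busing cost 29, fixed 8 → total 37.
Compare {A}: busing cost 34 + fixed 8 = 42.
Compare {A, B}: busing cost 29 + fixed 16 = 45.

37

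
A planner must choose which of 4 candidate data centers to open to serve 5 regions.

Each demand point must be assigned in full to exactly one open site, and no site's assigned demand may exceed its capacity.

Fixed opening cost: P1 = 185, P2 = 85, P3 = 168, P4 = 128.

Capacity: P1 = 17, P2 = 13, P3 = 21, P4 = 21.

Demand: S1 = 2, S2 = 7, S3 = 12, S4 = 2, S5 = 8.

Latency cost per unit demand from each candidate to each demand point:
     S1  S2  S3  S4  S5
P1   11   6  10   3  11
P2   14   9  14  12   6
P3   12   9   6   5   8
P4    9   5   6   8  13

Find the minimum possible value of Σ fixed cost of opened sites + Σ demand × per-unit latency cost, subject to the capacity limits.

410

Open {P2, P4}; cheapest assignment that respects the capacities:
  P2 (cap 13, load 10): S4, S5 — cost 2×12 + 8×6 = 72
  P4 (cap 21, load 21): S1, S2, S3 — cost 2×9 + 7×5 + 12×6 = 125
  Shipping 197, fixed 213 → total 410.
  Any other capacity-feasible assignment to {P2, P4} ships for at least 197.
Compare {P2, P3}: its best feasible assignment gives total 474.
Compare {P3, P4}: its best feasible assignment gives total 495.
Every other set of open sites that can feasibly serve all demand totals ≥ 474 even under its best assignment. Minimum: 410.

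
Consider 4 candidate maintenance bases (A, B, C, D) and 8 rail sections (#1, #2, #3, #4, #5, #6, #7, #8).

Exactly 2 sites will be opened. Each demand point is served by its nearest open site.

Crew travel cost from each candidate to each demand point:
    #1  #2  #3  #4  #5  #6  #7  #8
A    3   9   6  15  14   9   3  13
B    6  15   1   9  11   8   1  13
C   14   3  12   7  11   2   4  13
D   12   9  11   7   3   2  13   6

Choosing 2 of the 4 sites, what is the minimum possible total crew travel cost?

Open {B, D}.
  #1→B 6, #2→D 9, #3→B 1, #4→D 7, #5→D 3, #6→D 2, #7→B 1, #8→D 6  ⇒ total 35.
Compare {A, D}: total 39.
Compare {B, C}: total 44.
No size-2 selection does better; minimum is 35.

35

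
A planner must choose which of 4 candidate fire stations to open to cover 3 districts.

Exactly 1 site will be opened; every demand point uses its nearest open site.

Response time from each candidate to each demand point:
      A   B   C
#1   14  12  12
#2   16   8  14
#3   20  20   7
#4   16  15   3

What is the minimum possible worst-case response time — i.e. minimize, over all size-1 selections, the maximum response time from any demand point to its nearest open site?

14

Open {#1}.
  Farthest demand point is A at response time 14 (to #1); all others are ≤ 14.
With {#2} the worst case is 16.
With {#4} the worst case is 16.
No size-1 selection achieves below 14.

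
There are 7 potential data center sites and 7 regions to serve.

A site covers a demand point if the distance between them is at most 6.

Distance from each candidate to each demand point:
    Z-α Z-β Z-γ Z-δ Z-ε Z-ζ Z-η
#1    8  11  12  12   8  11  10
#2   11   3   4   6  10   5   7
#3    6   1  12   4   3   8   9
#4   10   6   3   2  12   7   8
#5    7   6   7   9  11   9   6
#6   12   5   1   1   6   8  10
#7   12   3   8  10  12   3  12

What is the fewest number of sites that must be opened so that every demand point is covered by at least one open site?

3

Coverage sets (demand points within 6 of each site):
  #1: {}
  #2: {Z-β, Z-γ, Z-δ, Z-ζ}
  #3: {Z-α, Z-β, Z-δ, Z-ε}
  #4: {Z-β, Z-γ, Z-δ}
  #5: {Z-β, Z-η}
  #6: {Z-β, Z-γ, Z-δ, Z-ε}
  #7: {Z-β, Z-ζ}
No 2 sites suffice: every size-2 union leaves at least one demand point uncovered.
But {#2, #3, #5} covers everything, so the minimum is 3.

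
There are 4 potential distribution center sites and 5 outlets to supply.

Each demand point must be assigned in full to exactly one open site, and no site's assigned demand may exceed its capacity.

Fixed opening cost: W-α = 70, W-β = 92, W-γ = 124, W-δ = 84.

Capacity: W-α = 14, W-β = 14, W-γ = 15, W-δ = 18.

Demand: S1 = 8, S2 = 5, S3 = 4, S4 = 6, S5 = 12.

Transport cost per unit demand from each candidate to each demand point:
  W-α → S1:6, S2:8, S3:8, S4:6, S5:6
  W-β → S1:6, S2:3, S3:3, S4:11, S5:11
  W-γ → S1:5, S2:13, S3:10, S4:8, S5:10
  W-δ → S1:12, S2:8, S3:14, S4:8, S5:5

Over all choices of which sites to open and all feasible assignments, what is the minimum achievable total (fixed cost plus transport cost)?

Open {W-α, W-β, W-δ}; cheapest assignment that respects the capacities:
  W-α (cap 14, load 14): S1, S4 — cost 8×6 + 6×6 = 84
  W-β (cap 14, load 9): S2, S3 — cost 5×3 + 4×3 = 27
  W-δ (cap 18, load 12): S5 — cost 12×5 = 60
  Shipping 171, fixed 246 → total 417.
  Any other capacity-feasible assignment to {W-α, W-β, W-δ} ships for at least 171.
Compare {W-α, W-β, W-γ}: its best feasible assignment gives total 473.
Compare {W-β, W-γ, W-δ}: its best feasible assignment gives total 475.
Every other set of open sites that can feasibly serve all demand totals ≥ 473 even under its best assignment. Minimum: 417.

417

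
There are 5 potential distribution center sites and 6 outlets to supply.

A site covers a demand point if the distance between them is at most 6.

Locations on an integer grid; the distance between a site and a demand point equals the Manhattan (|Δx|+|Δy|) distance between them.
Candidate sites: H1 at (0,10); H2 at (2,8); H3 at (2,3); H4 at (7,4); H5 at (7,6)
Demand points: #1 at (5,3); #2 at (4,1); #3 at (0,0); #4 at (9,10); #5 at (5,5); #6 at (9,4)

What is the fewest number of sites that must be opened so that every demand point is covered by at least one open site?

Coverage sets (demand points within 6 of each site):
  H1: {}
  H2: {#5}
  H3: {#1, #2, #3, #5}
  H4: {#1, #2, #5, #6}
  H5: {#1, #4, #5, #6}
No single site covers all 6 demand points.
But {H3, H5} covers everything, so the minimum is 2.

2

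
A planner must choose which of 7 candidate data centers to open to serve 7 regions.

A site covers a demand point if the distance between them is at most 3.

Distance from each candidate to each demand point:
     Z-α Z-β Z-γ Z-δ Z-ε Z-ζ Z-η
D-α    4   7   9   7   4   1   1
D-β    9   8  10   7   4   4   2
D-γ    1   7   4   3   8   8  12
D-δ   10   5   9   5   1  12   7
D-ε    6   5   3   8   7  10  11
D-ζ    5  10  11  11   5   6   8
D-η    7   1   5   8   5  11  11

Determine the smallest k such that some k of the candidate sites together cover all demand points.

Coverage sets (demand points within 3 of each site):
  D-α: {Z-ζ, Z-η}
  D-β: {Z-η}
  D-γ: {Z-α, Z-δ}
  D-δ: {Z-ε}
  D-ε: {Z-γ}
  D-ζ: {}
  D-η: {Z-β}
No 4 sites suffice: every size-4 union leaves at least one demand point uncovered.
But {D-α, D-γ, D-δ, D-ε, D-η} covers everything, so the minimum is 5.

5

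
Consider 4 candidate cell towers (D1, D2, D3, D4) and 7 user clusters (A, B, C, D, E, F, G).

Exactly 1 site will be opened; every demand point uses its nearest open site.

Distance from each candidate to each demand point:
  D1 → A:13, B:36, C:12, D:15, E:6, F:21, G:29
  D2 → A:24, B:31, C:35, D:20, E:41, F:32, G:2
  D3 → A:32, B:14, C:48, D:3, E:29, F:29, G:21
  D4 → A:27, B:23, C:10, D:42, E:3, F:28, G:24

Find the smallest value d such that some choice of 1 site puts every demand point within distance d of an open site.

Open {D1}.
  Farthest demand point is B at distance 36 (to D1); all others are ≤ 36.
With {D2} the worst case is 41.
With {D4} the worst case is 42.
No size-1 selection achieves below 36.

36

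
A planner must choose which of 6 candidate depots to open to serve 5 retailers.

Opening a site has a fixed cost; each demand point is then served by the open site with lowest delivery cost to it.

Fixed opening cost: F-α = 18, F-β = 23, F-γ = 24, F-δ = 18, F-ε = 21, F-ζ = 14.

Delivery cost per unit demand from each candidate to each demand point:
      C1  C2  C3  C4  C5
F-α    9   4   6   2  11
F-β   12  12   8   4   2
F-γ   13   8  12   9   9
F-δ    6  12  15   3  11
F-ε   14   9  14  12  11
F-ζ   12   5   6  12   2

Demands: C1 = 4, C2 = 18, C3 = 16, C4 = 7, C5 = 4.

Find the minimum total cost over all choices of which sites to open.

Open {F-α, F-ζ}: assign each demand point to its cheapest open site.
  C1→F-α 4×9=36, C2→F-α 18×4=72, C3→F-α 16×6=96, C4→F-α 7×2=14, C5→F-ζ 4×2=8
  delivery cost 226, fixed 32 → total 258.
Compare {F-α, F-δ, F-ζ}: delivery cost 214 + fixed 50 = 264.
Compare {F-α, F-β}: delivery cost 226 + fixed 41 = 267.
Compare {F-δ, F-ζ}: delivery cost 239 + fixed 32 = 271.
All other subsets cost ≥ 264. Minimum total cost: 258.

258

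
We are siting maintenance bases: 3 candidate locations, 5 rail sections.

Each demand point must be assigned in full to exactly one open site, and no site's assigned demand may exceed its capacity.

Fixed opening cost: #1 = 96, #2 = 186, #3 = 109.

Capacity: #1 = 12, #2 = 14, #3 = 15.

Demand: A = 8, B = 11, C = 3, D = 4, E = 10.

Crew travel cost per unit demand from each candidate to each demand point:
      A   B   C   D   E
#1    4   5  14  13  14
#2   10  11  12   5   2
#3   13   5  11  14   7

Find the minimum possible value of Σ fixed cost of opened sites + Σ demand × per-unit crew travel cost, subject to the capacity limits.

Open {#1, #2, #3}; cheapest assignment that respects the capacities:
  #1 (cap 12, load 8): A — cost 8×4 = 32
  #2 (cap 14, load 14): D, E — cost 4×5 + 10×2 = 40
  #3 (cap 15, load 14): B, C — cost 11×5 + 3×11 = 88
  Shipping 160, fixed 391 → total 551.
  Any other capacity-feasible assignment to {#1, #2, #3} ships for at least 160.
Total demand is 36 and no other set of sites has combined capacity ≥ 36, so {#1, #2, #3} is the only feasible choice of open sites. Minimum: 551.

551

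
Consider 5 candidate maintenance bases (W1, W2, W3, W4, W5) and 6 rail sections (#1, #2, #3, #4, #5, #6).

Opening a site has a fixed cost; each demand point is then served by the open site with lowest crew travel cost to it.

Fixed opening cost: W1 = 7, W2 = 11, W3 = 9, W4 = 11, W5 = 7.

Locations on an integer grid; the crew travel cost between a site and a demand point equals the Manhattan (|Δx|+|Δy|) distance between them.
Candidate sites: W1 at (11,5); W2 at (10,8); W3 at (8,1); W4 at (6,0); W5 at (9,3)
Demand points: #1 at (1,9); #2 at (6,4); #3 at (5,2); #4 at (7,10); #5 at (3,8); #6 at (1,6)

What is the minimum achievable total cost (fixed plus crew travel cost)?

Open {W2, W5}: assign each demand point to its cheapest open site.
  #1→W2 10, #2→W5 4, #3→W5 5, #4→W2 5, #5→W2 7, #6→W2 11
  crew travel cost 42, fixed 18 → total 60.
Compare {W5}: crew travel cost 54 + fixed 7 = 61.
Compare {W2, W3}: crew travel cost 42 + fixed 20 = 62.
Compare {W2, W4}: crew travel cost 40 + fixed 22 = 62.
All other subsets cost ≥ 61. Minimum total cost: 60.

60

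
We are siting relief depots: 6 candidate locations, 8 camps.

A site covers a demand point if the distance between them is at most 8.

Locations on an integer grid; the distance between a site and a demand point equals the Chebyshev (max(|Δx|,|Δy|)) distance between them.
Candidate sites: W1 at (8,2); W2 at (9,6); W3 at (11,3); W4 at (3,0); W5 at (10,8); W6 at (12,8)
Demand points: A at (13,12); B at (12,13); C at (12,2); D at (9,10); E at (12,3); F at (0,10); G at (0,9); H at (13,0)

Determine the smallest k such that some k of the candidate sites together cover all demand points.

2

Coverage sets (demand points within 8 of each site):
  W1: {C, D, E, F, G, H}
  W2: {A, B, C, D, E, H}
  W3: {C, D, E, H}
  W4: {}
  W5: {A, B, C, D, E, H}
  W6: {A, B, C, D, E, H}
No single site covers all 8 demand points.
But {W1, W2} covers everything, so the minimum is 2.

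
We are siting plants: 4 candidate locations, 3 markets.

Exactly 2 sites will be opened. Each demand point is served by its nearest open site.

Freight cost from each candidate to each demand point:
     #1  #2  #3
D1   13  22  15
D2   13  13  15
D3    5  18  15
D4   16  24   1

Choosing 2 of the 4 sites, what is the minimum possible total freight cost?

Open {D3, D4}.
  #1→D3 5, #2→D3 18, #3→D4 1  ⇒ total 24.
Compare {D2, D4}: total 27.
Compare {D2, D3}: total 33.
No size-2 selection does better; minimum is 24.

24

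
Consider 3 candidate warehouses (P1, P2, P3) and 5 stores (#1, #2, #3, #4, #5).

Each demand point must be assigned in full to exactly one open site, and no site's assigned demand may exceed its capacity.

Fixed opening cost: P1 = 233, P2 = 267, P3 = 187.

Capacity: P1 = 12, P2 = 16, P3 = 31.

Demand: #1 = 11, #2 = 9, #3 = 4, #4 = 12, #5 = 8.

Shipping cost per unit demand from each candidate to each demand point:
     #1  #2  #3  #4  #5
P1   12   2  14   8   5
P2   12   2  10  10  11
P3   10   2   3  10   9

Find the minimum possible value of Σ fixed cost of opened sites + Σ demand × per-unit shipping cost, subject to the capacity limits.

Open {P2, P3}; cheapest assignment that respects the capacities:
  P2 (cap 16, load 16): #3, #4 — cost 4×10 + 12×10 = 160
  P3 (cap 31, load 28): #1, #2, #5 — cost 11×10 + 9×2 + 8×9 = 200
  Shipping 360, fixed 454 → total 814.
  Any other capacity-feasible assignment to {P2, P3} ships for at least 360.
Compare {P1, P2, P3}: its best feasible assignment gives total 987.
Every other set of open sites that can feasibly serve all demand totals ≥ 987 even under its best assignment. Minimum: 814.

814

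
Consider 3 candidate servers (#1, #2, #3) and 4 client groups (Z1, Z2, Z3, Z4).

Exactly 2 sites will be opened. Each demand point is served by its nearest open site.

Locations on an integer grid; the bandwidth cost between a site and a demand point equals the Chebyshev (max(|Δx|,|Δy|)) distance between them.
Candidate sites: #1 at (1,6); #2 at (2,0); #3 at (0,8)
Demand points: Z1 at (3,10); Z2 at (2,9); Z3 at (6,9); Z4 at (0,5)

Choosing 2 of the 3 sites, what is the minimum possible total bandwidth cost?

11

Open {#1, #3}.
  Z1→#3 3, Z2→#3 2, Z3→#1 5, Z4→#1 1  ⇒ total 11.
Compare {#1, #2}: total 13.
Compare {#2, #3}: total 14.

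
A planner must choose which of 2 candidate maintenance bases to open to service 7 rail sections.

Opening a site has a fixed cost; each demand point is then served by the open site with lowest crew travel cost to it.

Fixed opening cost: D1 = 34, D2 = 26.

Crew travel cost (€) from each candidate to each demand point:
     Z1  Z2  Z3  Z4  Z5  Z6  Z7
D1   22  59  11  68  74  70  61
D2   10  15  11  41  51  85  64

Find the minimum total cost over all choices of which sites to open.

303

Open {D2}: assign each demand point to its cheapest open site.
  Z1→D2 10, Z2→D2 15, Z3→D2 11, Z4→D2 41, Z5→D2 51, Z6→D2 85, Z7→D2 64
  crew travel cost 277, fixed 26 → total 303.
Compare {D1, D2}: crew travel cost 259 + fixed 60 = 319.
Compare {D1}: crew travel cost 365 + fixed 34 = 399.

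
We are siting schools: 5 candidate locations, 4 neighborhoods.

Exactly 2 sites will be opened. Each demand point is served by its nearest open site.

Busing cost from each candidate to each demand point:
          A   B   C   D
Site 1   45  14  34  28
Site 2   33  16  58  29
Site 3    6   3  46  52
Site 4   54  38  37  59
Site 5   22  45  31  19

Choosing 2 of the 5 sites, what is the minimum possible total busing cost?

Open {Site 3, Site 5}.
  A→Site 3 6, B→Site 3 3, C→Site 5 31, D→Site 5 19  ⇒ total 59.
Compare {Site 1, Site 3}: total 71.
Compare {Site 2, Site 3}: total 84.
No size-2 selection does better; minimum is 59.

59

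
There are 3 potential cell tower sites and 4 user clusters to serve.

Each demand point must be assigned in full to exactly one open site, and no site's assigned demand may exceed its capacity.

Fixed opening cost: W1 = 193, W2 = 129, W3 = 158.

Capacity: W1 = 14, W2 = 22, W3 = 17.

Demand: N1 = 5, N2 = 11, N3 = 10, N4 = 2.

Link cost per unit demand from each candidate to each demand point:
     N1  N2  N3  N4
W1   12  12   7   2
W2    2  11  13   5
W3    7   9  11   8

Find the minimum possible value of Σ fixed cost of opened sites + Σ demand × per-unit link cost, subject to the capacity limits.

527

Open {W1, W2}; cheapest assignment that respects the capacities:
  W1 (cap 14, load 12): N3, N4 — cost 10×7 + 2×2 = 74
  W2 (cap 22, load 16): N1, N2 — cost 5×2 + 11×11 = 131
  Shipping 205, fixed 322 → total 527.
  Any other capacity-feasible assignment to {W1, W2} ships for at least 205.
Compare {W2, W3}: its best feasible assignment gives total 536.
Compare {W1, W3}: its best feasible assignment gives total 559.
Every other set of open sites that can feasibly serve all demand totals ≥ 536 even under its best assignment. Minimum: 527.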